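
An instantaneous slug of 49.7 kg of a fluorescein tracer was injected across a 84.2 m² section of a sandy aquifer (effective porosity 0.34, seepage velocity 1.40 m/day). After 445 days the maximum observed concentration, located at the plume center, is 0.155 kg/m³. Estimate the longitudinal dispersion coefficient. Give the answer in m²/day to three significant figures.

At the plume center C_max = M/(n_e·A·√(4πDt)), so D = M²/(4πt·(n_e·A·C_max)²).
n_e·A·C_max = 0.34 × 84.2 × 0.155 = 4.437 kg/m.
D = 49.7²/(4π × 445 × 4.437²) = 0.0224 m²/day.

0.0224 m²/day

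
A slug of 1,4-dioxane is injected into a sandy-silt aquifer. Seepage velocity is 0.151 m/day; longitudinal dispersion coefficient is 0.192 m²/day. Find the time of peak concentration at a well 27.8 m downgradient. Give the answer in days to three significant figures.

176 days

For the 1D instantaneous-source solution, setting ∂C/∂t = 0 at fixed x gives v²t² + 2Dt − x² = 0, so t = (√(D² + v²x²) − D)/v².
√(D² + v²x²) = √(0.192² + 0.151² × 27.8²) = 4.202; v² = 0.022801.
t = (4.202 − 0.192)/0.022801 = 176 days (vs. the pure-advection estimate x/v = 184 d).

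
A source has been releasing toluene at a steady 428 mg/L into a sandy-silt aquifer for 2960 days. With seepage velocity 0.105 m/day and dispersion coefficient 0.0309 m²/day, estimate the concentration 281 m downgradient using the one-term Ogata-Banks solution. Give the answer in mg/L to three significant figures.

For a continuous step input, C/C₀ ≈ ½·erfc((x−vt)/(2√(Dt))).
vt = 0.105 × 2960 = 310.8 m and 2√(Dt) = 2√(0.0309 × 2960) = 19.13 m.
Argument (x−vt)/(2√(Dt)) = (281 − 310.8)/19.13 = -1.558; ½·erfc(-1.558) = 0.9862.
C = 428 × 0.9862 = 422 mg/L.

422 mg/L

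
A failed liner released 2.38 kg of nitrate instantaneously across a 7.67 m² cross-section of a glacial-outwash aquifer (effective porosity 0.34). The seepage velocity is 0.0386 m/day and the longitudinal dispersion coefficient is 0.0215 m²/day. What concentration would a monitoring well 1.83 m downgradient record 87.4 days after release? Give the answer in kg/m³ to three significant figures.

0.137 kg/m³

For an instantaneous plane source, C(x,t) = M/(n_e·A·√(4πDt)) · exp(−(x−vt)²/(4Dt)), with n_e·A the pore (flow) area.
Plume center vt = 0.0386 × 87.4 = 3.37364 m, so the well at 1.83 m is 1.54364 m upgradient of the peak.
√(4πDt) = 4.859 m, giving peak height M/(n_e·A·√(4πDt)) = 2.38/(0.34 × 7.67 × 4.859) = 0.1878 kg/m³.
(x−vt)²/(4Dt) = (-1.54364)²/(4 × 0.0215 × 87.4) = 0.3170; exp(−0.3170) = 0.7283.
C = 0.1878 × 0.7283 = 0.137 kg/m³.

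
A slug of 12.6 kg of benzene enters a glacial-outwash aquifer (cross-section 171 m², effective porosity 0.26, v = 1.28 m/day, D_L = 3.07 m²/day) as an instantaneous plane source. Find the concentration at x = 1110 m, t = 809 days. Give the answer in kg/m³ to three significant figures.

For an instantaneous plane source, C(x,t) = M/(n_e·A·√(4πDt)) · exp(−(x−vt)²/(4Dt)), with n_e·A the pore (flow) area.
Plume center vt = 1.28 × 809 = 1035.52 m, so the well at 1110 m is 74.48 m downgradient of the peak.
√(4πDt) = 176.7 m, giving peak height M/(n_e·A·√(4πDt)) = 12.6/(0.26 × 171 × 176.7) = 0.001604 kg/m³.
(x−vt)²/(4Dt) = (74.48)²/(4 × 3.07 × 809) = 0.5584; exp(−0.5584) = 0.5721.
C = 0.001604 × 0.5721 = 0.000918 kg/m³.

0.000918 kg/m³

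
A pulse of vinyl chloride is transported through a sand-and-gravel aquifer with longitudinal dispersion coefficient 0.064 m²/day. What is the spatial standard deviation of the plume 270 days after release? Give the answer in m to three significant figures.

Dispersive spreading gives a Gaussian with σ² = 2Dt; advection only shifts the center.
σ = √(2 × 0.064 × 270) = 5.88 m.

5.88 m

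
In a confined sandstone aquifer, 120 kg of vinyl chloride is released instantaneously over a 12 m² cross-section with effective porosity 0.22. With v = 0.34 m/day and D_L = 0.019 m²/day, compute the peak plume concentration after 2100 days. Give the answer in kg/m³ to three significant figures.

The peak of an instantaneous 1D plume sits at x = vt; there the Gaussian factor is 1 and C_max = M/(n_e·A·√(4πDt)), where n_e·A is the pore area the mass is dissolved in.
√(4πDt) = √(4π × 0.019 × 2100) = 22.39 m, so C_max = 120/(0.22 × 12 × 22.39) = 2.03 kg/m³.

2.03 kg/m³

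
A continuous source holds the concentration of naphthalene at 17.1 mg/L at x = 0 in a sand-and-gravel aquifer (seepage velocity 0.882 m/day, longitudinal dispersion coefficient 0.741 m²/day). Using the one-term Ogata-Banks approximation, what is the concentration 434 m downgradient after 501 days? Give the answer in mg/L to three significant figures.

10.5 mg/L

For a continuous step input, C/C₀ ≈ ½·erfc((x−vt)/(2√(Dt))).
vt = 0.882 × 501 = 441.882 m and 2√(Dt) = 2√(0.741 × 501) = 38.54 m.
Argument (x−vt)/(2√(Dt)) = (434 − 441.882)/38.54 = -0.2045; ½·erfc(-0.2045) = 0.6138.
C = 17.1 × 0.6138 = 10.5 mg/L.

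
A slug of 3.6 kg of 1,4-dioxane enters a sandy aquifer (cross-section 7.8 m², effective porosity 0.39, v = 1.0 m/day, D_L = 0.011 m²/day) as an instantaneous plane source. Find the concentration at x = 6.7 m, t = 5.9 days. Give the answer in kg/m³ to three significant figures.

For an instantaneous plane source, C(x,t) = M/(n_e·A·√(4πDt)) · exp(−(x−vt)²/(4Dt)), with n_e·A the pore (flow) area.
Plume center vt = 1.0 × 5.9 = 5.9 m, so the well at 6.7 m is 0.8 m downgradient of the peak.
√(4πDt) = 0.9031 m, giving peak height M/(n_e·A·√(4πDt)) = 3.6/(0.39 × 7.8 × 0.9031) = 1.310 kg/m³.
(x−vt)²/(4Dt) = (0.8)²/(4 × 0.011 × 5.9) = 2.465; exp(−2.465) = 0.08501.
C = 1.310 × 0.08501 = 0.111 kg/m³.

0.111 kg/m³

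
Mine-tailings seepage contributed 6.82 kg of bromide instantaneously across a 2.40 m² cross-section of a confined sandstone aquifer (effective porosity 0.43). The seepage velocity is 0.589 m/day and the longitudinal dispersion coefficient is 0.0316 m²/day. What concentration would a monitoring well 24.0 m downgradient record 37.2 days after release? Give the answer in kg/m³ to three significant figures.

For an instantaneous plane source, C(x,t) = M/(n_e·A·√(4πDt)) · exp(−(x−vt)²/(4Dt)), with n_e·A the pore (flow) area.
Plume center vt = 0.589 × 37.2 = 21.9108 m, so the well at 24.0 m is 2.0892 m downgradient of the peak.
√(4πDt) = 3.843 m, giving peak height M/(n_e·A·√(4πDt)) = 6.82/(0.43 × 2.40 × 3.843) = 1.720 kg/m³.
(x−vt)²/(4Dt) = (2.0892)²/(4 × 0.0316 × 37.2) = 0.9283; exp(−0.9283) = 0.3952.
C = 1.720 × 0.3952 = 0.680 kg/m³.

0.680 kg/m³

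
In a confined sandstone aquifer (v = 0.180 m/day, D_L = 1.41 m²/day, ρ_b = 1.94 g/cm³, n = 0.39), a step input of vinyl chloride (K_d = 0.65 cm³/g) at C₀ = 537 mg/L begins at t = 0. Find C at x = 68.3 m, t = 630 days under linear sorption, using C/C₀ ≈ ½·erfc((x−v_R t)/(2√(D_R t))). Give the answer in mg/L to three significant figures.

Retardation factor R = 1 + ρ_b·K_d/n = 1 + 1.94 × 0.65/0.39 = 4.233.
Sorption retards both mechanisms: v_R = v/R = 0.04252 m/day, D_R = D/R = 0.3331 m²/day.
v_R·t = 0.04252 × 630 = 26.7876 m; 2√(D_R t) = 28.97 m; argument = (68.3 − 26.7876)/28.97 = 1.433.
C = C₀ × ½·erfc(1.433) = 537 × 0.02135 = 11.5 mg/L.

11.5 mg/L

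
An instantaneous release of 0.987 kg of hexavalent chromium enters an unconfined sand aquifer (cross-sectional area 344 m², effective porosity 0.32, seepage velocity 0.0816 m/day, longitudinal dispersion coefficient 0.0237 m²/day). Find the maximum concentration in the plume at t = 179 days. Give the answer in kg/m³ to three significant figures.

0.00123 kg/m³

The peak of an instantaneous 1D plume sits at x = vt; there the Gaussian factor is 1 and C_max = M/(n_e·A·√(4πDt)), where n_e·A is the pore area the mass is dissolved in.
√(4πDt) = √(4π × 0.0237 × 179) = 7.301 m, so C_max = 0.987/(0.32 × 344 × 7.301) = 0.00123 kg/m³.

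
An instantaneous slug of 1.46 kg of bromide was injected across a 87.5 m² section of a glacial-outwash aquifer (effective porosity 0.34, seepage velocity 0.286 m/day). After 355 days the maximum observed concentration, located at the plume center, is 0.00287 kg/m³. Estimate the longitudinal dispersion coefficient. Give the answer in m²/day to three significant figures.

0.0655 m²/day

At the plume center C_max = M/(n_e·A·√(4πDt)), so D = M²/(4πt·(n_e·A·C_max)²).
n_e·A·C_max = 0.34 × 87.5 × 0.00287 = 0.08538 kg/m.
D = 1.46²/(4π × 355 × 0.08538²) = 0.0655 m²/day.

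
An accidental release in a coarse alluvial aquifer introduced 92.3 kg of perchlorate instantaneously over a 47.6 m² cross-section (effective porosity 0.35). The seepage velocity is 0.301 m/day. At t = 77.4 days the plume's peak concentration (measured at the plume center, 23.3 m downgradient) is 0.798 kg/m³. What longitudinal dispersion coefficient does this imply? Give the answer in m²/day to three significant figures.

At the plume center C_max = M/(n_e·A·√(4πDt)), so D = M²/(4πt·(n_e·A·C_max)²).
n_e·A·C_max = 0.35 × 47.6 × 0.798 = 13.29 kg/m.
D = 92.3²/(4π × 77.4 × 13.29²) = 0.0496 m²/day.

0.0496 m²/day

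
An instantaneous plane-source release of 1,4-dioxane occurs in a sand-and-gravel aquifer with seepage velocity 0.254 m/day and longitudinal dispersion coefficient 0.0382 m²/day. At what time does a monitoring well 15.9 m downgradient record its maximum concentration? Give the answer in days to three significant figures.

62.0 days

For the 1D instantaneous-source solution, setting ∂C/∂t = 0 at fixed x gives v²t² + 2Dt − x² = 0, so t = (√(D² + v²x²) − D)/v².
√(D² + v²x²) = √(0.0382² + 0.254² × 15.9²) = 4.039; v² = 0.064516.
t = (4.039 − 0.0382)/0.064516 = 62.0 days (vs. the pure-advection estimate x/v = 62.6 d).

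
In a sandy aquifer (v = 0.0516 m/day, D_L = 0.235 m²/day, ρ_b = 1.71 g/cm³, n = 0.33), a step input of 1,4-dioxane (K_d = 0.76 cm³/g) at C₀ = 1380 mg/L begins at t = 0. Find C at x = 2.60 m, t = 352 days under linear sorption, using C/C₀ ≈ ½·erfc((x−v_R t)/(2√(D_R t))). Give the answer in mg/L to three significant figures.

Retardation factor R = 1 + ρ_b·K_d/n = 1 + 1.71 × 0.76/0.33 = 4.938.
Sorption retards both mechanisms: v_R = v/R = 0.01045 m/day, D_R = D/R = 0.04759 m²/day.
v_R·t = 0.01045 × 352 = 3.6784 m; 2√(D_R t) = 8.186 m; argument = (2.60 − 3.6784)/8.186 = -0.1317.
C = C₀ × ½·erfc(-0.1317) = 1380 × 0.5739 = 792 mg/L.

792 mg/L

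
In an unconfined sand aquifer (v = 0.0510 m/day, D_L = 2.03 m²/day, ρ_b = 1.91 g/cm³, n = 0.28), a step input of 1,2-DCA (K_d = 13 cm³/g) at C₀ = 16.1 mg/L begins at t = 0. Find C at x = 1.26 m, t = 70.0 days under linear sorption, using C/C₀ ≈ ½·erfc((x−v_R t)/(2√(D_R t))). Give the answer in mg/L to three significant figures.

3.97 mg/L

Retardation factor R = 1 + ρ_b·K_d/n = 1 + 1.91 × 13/0.28 = 89.68.
Sorption retards both mechanisms: v_R = v/R = 0.0005687 m/day, D_R = D/R = 0.02264 m²/day.
v_R·t = 0.0005687 × 70.0 = 0.039809 m; 2√(D_R t) = 2.518 m; argument = (1.26 − 0.039809)/2.518 = 0.4846.
C = C₀ × ½·erfc(0.4846) = 16.1 × 0.2466 = 3.97 mg/L.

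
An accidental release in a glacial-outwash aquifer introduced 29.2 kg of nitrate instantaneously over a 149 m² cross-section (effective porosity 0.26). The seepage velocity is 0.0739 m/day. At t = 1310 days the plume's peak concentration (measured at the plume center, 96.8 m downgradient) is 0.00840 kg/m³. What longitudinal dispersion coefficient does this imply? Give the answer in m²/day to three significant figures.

0.489 m²/day

At the plume center C_max = M/(n_e·A·√(4πDt)), so D = M²/(4πt·(n_e·A·C_max)²).
n_e·A·C_max = 0.26 × 149 × 0.00840 = 0.3254 kg/m.
D = 29.2²/(4π × 1310 × 0.3254²) = 0.489 m²/day.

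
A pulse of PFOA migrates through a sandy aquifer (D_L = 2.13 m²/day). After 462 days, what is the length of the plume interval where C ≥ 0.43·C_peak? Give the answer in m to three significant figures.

115 m

The plume is Gaussian with σ = √(2Dt) = √(2 × 2.13 × 462) = 44.36 m.
C/C_peak = exp(−Δx²/(2σ²)) = 0.43 ⇒ Δx = σ·√(−2 ln 0.43) = 44.36 × 1.299 = 57.62 m.
Width = 2Δx = 115 m.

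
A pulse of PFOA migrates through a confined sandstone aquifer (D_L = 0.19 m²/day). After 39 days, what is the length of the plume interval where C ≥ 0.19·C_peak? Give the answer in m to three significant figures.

The plume is Gaussian with σ = √(2Dt) = √(2 × 0.19 × 39) = 3.850 m.
C/C_peak = exp(−Δx²/(2σ²)) = 0.19 ⇒ Δx = σ·√(−2 ln 0.19) = 3.850 × 1.822 = 7.015 m.
Width = 2Δx = 14.0 m.

14.0 m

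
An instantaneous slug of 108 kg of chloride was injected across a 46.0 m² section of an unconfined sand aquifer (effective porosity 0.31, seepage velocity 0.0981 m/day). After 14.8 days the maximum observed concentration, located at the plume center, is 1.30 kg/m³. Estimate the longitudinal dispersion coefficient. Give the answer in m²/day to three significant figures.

At the plume center C_max = M/(n_e·A·√(4πDt)), so D = M²/(4πt·(n_e·A·C_max)²).
n_e·A·C_max = 0.31 × 46.0 × 1.30 = 18.54 kg/m.
D = 108²/(4π × 14.8 × 18.54²) = 0.182 m²/day.

0.182 m²/day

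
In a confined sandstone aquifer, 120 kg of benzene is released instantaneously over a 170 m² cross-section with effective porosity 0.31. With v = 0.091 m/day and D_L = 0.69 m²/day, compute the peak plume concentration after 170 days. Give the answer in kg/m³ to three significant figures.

The peak of an instantaneous 1D plume sits at x = vt; there the Gaussian factor is 1 and C_max = M/(n_e·A·√(4πDt)), where n_e·A is the pore area the mass is dissolved in.
√(4πDt) = √(4π × 0.69 × 170) = 38.39 m, so C_max = 120/(0.31 × 170 × 38.39) = 0.0593 kg/m³.

0.0593 kg/m³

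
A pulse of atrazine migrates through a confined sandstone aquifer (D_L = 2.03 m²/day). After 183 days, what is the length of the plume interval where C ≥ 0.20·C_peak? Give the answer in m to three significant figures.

97.8 m

The plume is Gaussian with σ = √(2Dt) = √(2 × 2.03 × 183) = 27.26 m.
C/C_peak = exp(−Δx²/(2σ²)) = 0.20 ⇒ Δx = σ·√(−2 ln 0.20) = 27.26 × 1.794 = 48.90 m.
Width = 2Δx = 97.8 m.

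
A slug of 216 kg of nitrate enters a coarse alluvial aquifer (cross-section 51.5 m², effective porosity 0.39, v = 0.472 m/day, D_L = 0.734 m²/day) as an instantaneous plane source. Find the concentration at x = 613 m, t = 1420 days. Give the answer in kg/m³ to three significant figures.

0.0428 kg/m³

For an instantaneous plane source, C(x,t) = M/(n_e·A·√(4πDt)) · exp(−(x−vt)²/(4Dt)), with n_e·A the pore (flow) area.
Plume center vt = 0.472 × 1420 = 670.24 m, so the well at 613 m is 57.24 m upgradient of the peak.
√(4πDt) = 114.4 m, giving peak height M/(n_e·A·√(4πDt)) = 216/(0.39 × 51.5 × 114.4) = 0.09401 kg/m³.
(x−vt)²/(4Dt) = (-57.24)²/(4 × 0.734 × 1420) = 0.7859; exp(−0.7859) = 0.4557.
C = 0.09401 × 0.4557 = 0.0428 kg/m³.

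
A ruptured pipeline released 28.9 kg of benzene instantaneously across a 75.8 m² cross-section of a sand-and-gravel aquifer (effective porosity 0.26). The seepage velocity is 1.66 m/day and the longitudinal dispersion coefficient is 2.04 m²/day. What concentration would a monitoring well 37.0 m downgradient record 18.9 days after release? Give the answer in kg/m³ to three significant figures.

For an instantaneous plane source, C(x,t) = M/(n_e·A·√(4πDt)) · exp(−(x−vt)²/(4Dt)), with n_e·A the pore (flow) area.
Plume center vt = 1.66 × 18.9 = 31.374 m, so the well at 37.0 m is 5.626 m downgradient of the peak.
√(4πDt) = 22.01 m, giving peak height M/(n_e·A·√(4πDt)) = 28.9/(0.26 × 75.8 × 22.01) = 0.06662 kg/m³.
(x−vt)²/(4Dt) = (5.626)²/(4 × 2.04 × 18.9) = 0.2052; exp(−0.2052) = 0.8145.
C = 0.06662 × 0.8145 = 0.0543 kg/m³.

0.0543 kg/m³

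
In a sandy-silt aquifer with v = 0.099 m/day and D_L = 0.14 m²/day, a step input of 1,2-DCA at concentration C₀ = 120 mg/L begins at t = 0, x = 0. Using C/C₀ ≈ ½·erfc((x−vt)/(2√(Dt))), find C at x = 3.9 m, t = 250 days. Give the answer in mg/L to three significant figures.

119 mg/L

For a continuous step input, C/C₀ ≈ ½·erfc((x−vt)/(2√(Dt))).
vt = 0.099 × 250 = 24.75 m and 2√(Dt) = 2√(0.14 × 250) = 11.83 m.
Argument (x−vt)/(2√(Dt)) = (3.9 − 24.75)/11.83 = -1.762; ½·erfc(-1.762) = 0.9936.
C = 120 × 0.9936 = 119 mg/L.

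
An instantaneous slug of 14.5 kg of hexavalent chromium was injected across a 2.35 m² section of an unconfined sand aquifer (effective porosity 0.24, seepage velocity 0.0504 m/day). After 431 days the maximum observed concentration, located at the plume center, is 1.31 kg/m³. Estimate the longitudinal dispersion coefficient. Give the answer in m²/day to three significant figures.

0.0711 m²/day

At the plume center C_max = M/(n_e·A·√(4πDt)), so D = M²/(4πt·(n_e·A·C_max)²).
n_e·A·C_max = 0.24 × 2.35 × 1.31 = 0.7388 kg/m.
D = 14.5²/(4π × 431 × 0.7388²) = 0.0711 m²/day.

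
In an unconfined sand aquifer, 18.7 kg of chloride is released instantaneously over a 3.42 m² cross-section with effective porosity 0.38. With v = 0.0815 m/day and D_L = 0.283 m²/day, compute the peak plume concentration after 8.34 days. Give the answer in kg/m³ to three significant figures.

The peak of an instantaneous 1D plume sits at x = vt; there the Gaussian factor is 1 and C_max = M/(n_e·A·√(4πDt)), where n_e·A is the pore area the mass is dissolved in.
√(4πDt) = √(4π × 0.283 × 8.34) = 5.446 m, so C_max = 18.7/(0.38 × 3.42 × 5.446) = 2.64 kg/m³.

2.64 kg/m³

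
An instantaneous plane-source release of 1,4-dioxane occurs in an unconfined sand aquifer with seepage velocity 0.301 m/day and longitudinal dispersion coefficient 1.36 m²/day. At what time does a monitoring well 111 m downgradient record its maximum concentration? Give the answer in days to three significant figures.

For the 1D instantaneous-source solution, setting ∂C/∂t = 0 at fixed x gives v²t² + 2Dt − x² = 0, so t = (√(D² + v²x²) − D)/v².
√(D² + v²x²) = √(1.36² + 0.301² × 111²) = 33.44; v² = 0.090601.
t = (33.44 − 1.36)/0.090601 = 354 days (vs. the pure-advection estimate x/v = 369 d).

354 days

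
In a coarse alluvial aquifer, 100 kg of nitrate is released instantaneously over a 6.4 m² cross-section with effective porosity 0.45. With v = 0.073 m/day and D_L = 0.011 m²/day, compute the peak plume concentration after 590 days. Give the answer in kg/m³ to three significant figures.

The peak of an instantaneous 1D plume sits at x = vt; there the Gaussian factor is 1 and C_max = M/(n_e·A·√(4πDt)), where n_e·A is the pore area the mass is dissolved in.
√(4πDt) = √(4π × 0.011 × 590) = 9.031 m, so C_max = 100/(0.45 × 6.4 × 9.031) = 3.84 kg/m³.

3.84 kg/m³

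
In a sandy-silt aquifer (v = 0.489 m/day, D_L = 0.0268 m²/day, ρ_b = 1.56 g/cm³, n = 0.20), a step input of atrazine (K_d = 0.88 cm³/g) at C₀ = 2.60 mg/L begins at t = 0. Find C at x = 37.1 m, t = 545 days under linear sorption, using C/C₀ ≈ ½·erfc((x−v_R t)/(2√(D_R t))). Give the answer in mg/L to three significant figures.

Retardation factor R = 1 + ρ_b·K_d/n = 1 + 1.56 × 0.88/0.20 = 7.864.
Sorption retards both mechanisms: v_R = v/R = 0.06218 m/day, D_R = D/R = 0.003408 m²/day.
v_R·t = 0.06218 × 545 = 33.8881 m; 2√(D_R t) = 2.726 m; argument = (37.1 − 33.8881)/2.726 = 1.178.
C = C₀ × ½·erfc(1.178) = 2.60 × 0.04786 = 0.124 mg/L.

0.124 mg/L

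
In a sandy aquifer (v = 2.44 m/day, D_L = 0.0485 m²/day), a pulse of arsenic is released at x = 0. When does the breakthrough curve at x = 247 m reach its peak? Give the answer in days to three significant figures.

101 days

For the 1D instantaneous-source solution, setting ∂C/∂t = 0 at fixed x gives v²t² + 2Dt − x² = 0, so t = (√(D² + v²x²) − D)/v².
√(D² + v²x²) = √(0.0485² + 2.44² × 247²) = 602.7; v² = 5.9536.
t = (602.7 − 0.0485)/5.9536 = 101 days (vs. the pure-advection estimate x/v = 101 d).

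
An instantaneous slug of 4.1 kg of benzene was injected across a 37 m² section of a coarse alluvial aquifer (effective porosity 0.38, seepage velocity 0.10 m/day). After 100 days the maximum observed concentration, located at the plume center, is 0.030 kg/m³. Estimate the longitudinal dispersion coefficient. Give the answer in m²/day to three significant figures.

0.0752 m²/day

At the plume center C_max = M/(n_e·A·√(4πDt)), so D = M²/(4πt·(n_e·A·C_max)²).
n_e·A·C_max = 0.38 × 37 × 0.030 = 0.4218 kg/m.
D = 4.1²/(4π × 100 × 0.4218²) = 0.0752 m²/day.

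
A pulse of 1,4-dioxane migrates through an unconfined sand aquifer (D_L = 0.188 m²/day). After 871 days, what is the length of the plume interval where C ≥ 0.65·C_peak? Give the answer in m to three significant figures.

The plume is Gaussian with σ = √(2Dt) = √(2 × 0.188 × 871) = 18.10 m.
C/C_peak = exp(−Δx²/(2σ²)) = 0.65 ⇒ Δx = σ·√(−2 ln 0.65) = 18.10 × 0.9282 = 16.80 m.
Width = 2Δx = 33.6 m.

33.6 m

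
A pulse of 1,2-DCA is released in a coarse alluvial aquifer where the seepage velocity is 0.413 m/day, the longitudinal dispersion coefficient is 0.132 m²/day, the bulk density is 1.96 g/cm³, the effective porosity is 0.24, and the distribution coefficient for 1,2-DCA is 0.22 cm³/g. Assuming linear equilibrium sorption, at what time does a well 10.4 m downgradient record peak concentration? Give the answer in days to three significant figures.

68.3 days

Retardation factor R = 1 + ρ_b·K_d/n = 1 + 1.96 × 0.22/0.24 = 2.797.
Sorption retards both mechanisms: v_R = v/R = 0.1477 m/day, D_R = D/R = 0.04719 m²/day.
Peak time from v_R²t² + 2D_R t − x² = 0: t = (√(D_R² + v_R²x²) − D_R)/v_R².
√(D_R² + v_R²x²) = √(0.04719² + 0.1477² × 10.4²) = 1.537; v_R² = 0.02182.
t = (1.537 − 0.04719)/0.02182 = 68.3 days.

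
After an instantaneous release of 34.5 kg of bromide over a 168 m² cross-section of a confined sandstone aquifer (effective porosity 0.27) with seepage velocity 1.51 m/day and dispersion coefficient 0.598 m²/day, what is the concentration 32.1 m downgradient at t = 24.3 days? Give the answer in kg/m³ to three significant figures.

For an instantaneous plane source, C(x,t) = M/(n_e·A·√(4πDt)) · exp(−(x−vt)²/(4Dt)), with n_e·A the pore (flow) area.
Plume center vt = 1.51 × 24.3 = 36.693 m, so the well at 32.1 m is 4.593 m upgradient of the peak.
√(4πDt) = 13.51 m, giving peak height M/(n_e·A·√(4πDt)) = 34.5/(0.27 × 168 × 13.51) = 0.05630 kg/m³.
(x−vt)²/(4Dt) = (-4.593)²/(4 × 0.598 × 24.3) = 0.3629; exp(−0.3629) = 0.6957.
C = 0.05630 × 0.6957 = 0.0392 kg/m³.

0.0392 kg/m³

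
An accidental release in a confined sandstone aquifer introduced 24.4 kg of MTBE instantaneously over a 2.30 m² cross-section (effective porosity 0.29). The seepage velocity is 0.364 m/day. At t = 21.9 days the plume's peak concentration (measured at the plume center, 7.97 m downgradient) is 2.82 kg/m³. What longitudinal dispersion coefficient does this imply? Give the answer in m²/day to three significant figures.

0.611 m²/day

At the plume center C_max = M/(n_e·A·√(4πDt)), so D = M²/(4πt·(n_e·A·C_max)²).
n_e·A·C_max = 0.29 × 2.30 × 2.82 = 1.881 kg/m.
D = 24.4²/(4π × 21.9 × 1.881²) = 0.611 m²/day.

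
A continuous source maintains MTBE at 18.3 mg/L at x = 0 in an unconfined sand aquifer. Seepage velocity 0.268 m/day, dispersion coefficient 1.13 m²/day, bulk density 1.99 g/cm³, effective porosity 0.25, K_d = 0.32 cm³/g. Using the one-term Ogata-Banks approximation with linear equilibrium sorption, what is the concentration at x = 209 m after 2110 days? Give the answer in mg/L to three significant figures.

1.61 mg/L

Retardation factor R = 1 + ρ_b·K_d/n = 1 + 1.99 × 0.32/0.25 = 3.547.
Sorption retards both mechanisms: v_R = v/R = 0.07556 m/day, D_R = D/R = 0.3186 m²/day.
v_R·t = 0.07556 × 2110 = 159.4316 m; 2√(D_R t) = 51.86 m; argument = (209 − 159.4316)/51.86 = 0.9558.
C = C₀ × ½·erfc(0.9558) = 18.3 × 0.08823 = 1.61 mg/L.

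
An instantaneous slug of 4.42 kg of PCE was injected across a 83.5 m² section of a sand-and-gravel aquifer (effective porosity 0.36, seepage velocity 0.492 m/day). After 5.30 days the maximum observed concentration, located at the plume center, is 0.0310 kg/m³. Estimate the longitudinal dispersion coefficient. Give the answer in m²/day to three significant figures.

At the plume center C_max = M/(n_e·A·√(4πDt)), so D = M²/(4πt·(n_e·A·C_max)²).
n_e·A·C_max = 0.36 × 83.5 × 0.0310 = 0.9319 kg/m.
D = 4.42²/(4π × 5.30 × 0.9319²) = 0.338 m²/day.

0.338 m²/day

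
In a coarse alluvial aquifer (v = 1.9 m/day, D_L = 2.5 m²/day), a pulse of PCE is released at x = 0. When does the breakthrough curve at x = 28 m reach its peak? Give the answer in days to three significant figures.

For the 1D instantaneous-source solution, setting ∂C/∂t = 0 at fixed x gives v²t² + 2Dt − x² = 0, so t = (√(D² + v²x²) − D)/v².
√(D² + v²x²) = √(2.5² + 1.9² × 28²) = 53.26; v² = 3.61.
t = (53.26 − 2.5)/3.61 = 14.1 days (vs. the pure-advection estimate x/v = 14.7 d).

14.1 days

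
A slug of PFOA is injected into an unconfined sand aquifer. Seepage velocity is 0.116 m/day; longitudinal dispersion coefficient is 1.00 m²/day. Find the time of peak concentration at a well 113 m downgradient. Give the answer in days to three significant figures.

For the 1D instantaneous-source solution, setting ∂C/∂t = 0 at fixed x gives v²t² + 2Dt − x² = 0, so t = (√(D² + v²x²) − D)/v².
√(D² + v²x²) = √(1.00² + 0.116² × 113²) = 13.15; v² = 0.013456.
t = (13.15 − 1.00)/0.013456 = 903 days (vs. the pure-advection estimate x/v = 974 d).

903 days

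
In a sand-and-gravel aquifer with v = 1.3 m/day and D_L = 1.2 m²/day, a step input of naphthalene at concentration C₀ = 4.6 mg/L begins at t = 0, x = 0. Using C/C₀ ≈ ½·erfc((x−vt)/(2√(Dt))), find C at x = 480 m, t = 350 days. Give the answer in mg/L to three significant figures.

For a continuous step input, C/C₀ ≈ ½·erfc((x−vt)/(2√(Dt))).
vt = 1.3 × 350 = 455 m and 2√(Dt) = 2√(1.2 × 350) = 40.99 m.
Argument (x−vt)/(2√(Dt)) = (480 − 455)/40.99 = 0.6099; ½·erfc(0.6099) = 0.1942.
C = 4.6 × 0.1942 = 0.893 mg/L.

0.893 mg/L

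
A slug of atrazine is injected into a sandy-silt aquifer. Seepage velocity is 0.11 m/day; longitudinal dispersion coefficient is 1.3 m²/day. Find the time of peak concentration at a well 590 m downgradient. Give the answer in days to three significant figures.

For the 1D instantaneous-source solution, setting ∂C/∂t = 0 at fixed x gives v²t² + 2Dt − x² = 0, so t = (√(D² + v²x²) − D)/v².
√(D² + v²x²) = √(1.3² + 0.11² × 590²) = 64.91; v² = 0.0121.
t = (64.91 − 1.3)/0.0121 = 5260 days (vs. the pure-advection estimate x/v = 5360 d).

5260 days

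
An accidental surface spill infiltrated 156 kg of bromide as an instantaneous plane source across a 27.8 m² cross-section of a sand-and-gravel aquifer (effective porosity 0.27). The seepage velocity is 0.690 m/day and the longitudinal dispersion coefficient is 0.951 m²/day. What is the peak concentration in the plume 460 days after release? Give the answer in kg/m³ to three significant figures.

0.280 kg/m³

The peak of an instantaneous 1D plume sits at x = vt; there the Gaussian factor is 1 and C_max = M/(n_e·A·√(4πDt)), where n_e·A is the pore area the mass is dissolved in.
√(4πDt) = √(4π × 0.951 × 460) = 74.14 m, so C_max = 156/(0.27 × 27.8 × 74.14) = 0.280 kg/m³.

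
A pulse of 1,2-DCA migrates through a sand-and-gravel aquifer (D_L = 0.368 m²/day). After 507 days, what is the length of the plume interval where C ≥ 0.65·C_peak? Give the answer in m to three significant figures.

35.9 m

The plume is Gaussian with σ = √(2Dt) = √(2 × 0.368 × 507) = 19.32 m.
C/C_peak = exp(−Δx²/(2σ²)) = 0.65 ⇒ Δx = σ·√(−2 ln 0.65) = 19.32 × 0.9282 = 17.93 m.
Width = 2Δx = 35.9 m.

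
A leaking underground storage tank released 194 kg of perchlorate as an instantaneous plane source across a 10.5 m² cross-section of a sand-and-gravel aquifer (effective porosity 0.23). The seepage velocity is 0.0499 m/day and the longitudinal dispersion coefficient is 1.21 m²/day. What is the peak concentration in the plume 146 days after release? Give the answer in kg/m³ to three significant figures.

1.70 kg/m³

The peak of an instantaneous 1D plume sits at x = vt; there the Gaussian factor is 1 and C_max = M/(n_e·A·√(4πDt)), where n_e·A is the pore area the mass is dissolved in.
√(4πDt) = √(4π × 1.21 × 146) = 47.12 m, so C_max = 194/(0.23 × 10.5 × 47.12) = 1.70 kg/m³.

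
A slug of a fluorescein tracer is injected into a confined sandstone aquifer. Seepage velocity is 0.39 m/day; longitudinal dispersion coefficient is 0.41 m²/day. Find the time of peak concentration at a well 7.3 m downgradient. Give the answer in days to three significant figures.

16.2 days

For the 1D instantaneous-source solution, setting ∂C/∂t = 0 at fixed x gives v²t² + 2Dt − x² = 0, so t = (√(D² + v²x²) − D)/v².
√(D² + v²x²) = √(0.41² + 0.39² × 7.3²) = 2.876; v² = 0.1521.
t = (2.876 − 0.41)/0.1521 = 16.2 days (vs. the pure-advection estimate x/v = 18.7 d).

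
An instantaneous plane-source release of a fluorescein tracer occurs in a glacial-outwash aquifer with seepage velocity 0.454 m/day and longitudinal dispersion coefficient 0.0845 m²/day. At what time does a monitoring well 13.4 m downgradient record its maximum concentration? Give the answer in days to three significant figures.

29.1 days

For the 1D instantaneous-source solution, setting ∂C/∂t = 0 at fixed x gives v²t² + 2Dt − x² = 0, so t = (√(D² + v²x²) − D)/v².
√(D² + v²x²) = √(0.0845² + 0.454² × 13.4²) = 6.084; v² = 0.206116.
t = (6.084 − 0.0845)/0.206116 = 29.1 days (vs. the pure-advection estimate x/v = 29.5 d).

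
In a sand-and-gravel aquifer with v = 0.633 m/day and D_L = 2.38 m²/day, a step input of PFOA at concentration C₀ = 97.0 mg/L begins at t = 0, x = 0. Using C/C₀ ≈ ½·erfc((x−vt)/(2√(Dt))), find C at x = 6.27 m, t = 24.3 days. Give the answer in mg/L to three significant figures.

For a continuous step input, C/C₀ ≈ ½·erfc((x−vt)/(2√(Dt))).
vt = 0.633 × 24.3 = 15.3819 m and 2√(Dt) = 2√(2.38 × 24.3) = 15.21 m.
Argument (x−vt)/(2√(Dt)) = (6.27 − 15.3819)/15.21 = -0.5991; ½·erfc(-0.5991) = 0.8016.
C = 97.0 × 0.8016 = 77.8 mg/L.

77.8 mg/L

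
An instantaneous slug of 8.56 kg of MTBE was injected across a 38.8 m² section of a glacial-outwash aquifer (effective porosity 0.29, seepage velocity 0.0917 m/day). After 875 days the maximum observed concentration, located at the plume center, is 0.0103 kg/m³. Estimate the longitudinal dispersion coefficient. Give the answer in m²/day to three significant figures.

At the plume center C_max = M/(n_e·A·√(4πDt)), so D = M²/(4πt·(n_e·A·C_max)²).
n_e·A·C_max = 0.29 × 38.8 × 0.0103 = 0.1159 kg/m.
D = 8.56²/(4π × 875 × 0.1159²) = 0.496 m²/day.

0.496 m²/day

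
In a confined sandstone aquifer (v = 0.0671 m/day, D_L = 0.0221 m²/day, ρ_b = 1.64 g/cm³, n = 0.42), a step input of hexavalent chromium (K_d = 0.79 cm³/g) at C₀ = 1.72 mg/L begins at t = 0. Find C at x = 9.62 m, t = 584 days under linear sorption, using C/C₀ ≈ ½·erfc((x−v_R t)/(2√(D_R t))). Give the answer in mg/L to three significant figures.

0.853 mg/L

Retardation factor R = 1 + ρ_b·K_d/n = 1 + 1.64 × 0.79/0.42 = 4.085.
Sorption retards both mechanisms: v_R = v/R = 0.01643 m/day, D_R = D/R = 0.005410 m²/day.
v_R·t = 0.01643 × 584 = 9.59512 m; 2√(D_R t) = 3.555 m; argument = (9.62 − 9.59512)/3.555 = 0.006999.
C = C₀ × ½·erfc(0.006999) = 1.72 × 0.4961 = 0.853 mg/L.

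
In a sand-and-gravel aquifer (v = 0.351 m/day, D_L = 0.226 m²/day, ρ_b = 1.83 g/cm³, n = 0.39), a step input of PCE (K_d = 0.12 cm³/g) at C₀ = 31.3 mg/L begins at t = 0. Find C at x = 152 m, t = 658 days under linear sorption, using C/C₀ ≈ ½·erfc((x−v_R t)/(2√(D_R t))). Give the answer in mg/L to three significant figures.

Retardation factor R = 1 + ρ_b·K_d/n = 1 + 1.83 × 0.12/0.39 = 1.563.
Sorption retards both mechanisms: v_R = v/R = 0.2246 m/day, D_R = D/R = 0.1446 m²/day.
v_R·t = 0.2246 × 658 = 147.7868 m; 2√(D_R t) = 19.51 m; argument = (152 − 147.7868)/19.51 = 0.2160.
C = C₀ × ½·erfc(0.2160) = 31.3 × 0.3800 = 11.9 mg/L.

11.9 mg/L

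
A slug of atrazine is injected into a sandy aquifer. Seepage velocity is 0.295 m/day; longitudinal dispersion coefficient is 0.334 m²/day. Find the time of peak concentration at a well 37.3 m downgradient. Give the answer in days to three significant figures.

For the 1D instantaneous-source solution, setting ∂C/∂t = 0 at fixed x gives v²t² + 2Dt − x² = 0, so t = (√(D² + v²x²) − D)/v².
√(D² + v²x²) = √(0.334² + 0.295² × 37.3²) = 11.01; v² = 0.087025.
t = (11.01 − 0.334)/0.087025 = 123 days (vs. the pure-advection estimate x/v = 126 d).

123 days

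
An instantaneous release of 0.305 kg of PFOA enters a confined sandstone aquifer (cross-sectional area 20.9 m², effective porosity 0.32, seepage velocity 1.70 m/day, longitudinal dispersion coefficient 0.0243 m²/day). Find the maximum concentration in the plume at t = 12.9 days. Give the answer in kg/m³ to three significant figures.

The peak of an instantaneous 1D plume sits at x = vt; there the Gaussian factor is 1 and C_max = M/(n_e·A·√(4πDt)), where n_e·A is the pore area the mass is dissolved in.
√(4πDt) = √(4π × 0.0243 × 12.9) = 1.985 m, so C_max = 0.305/(0.32 × 20.9 × 1.985) = 0.0230 kg/m³.

0.0230 kg/m³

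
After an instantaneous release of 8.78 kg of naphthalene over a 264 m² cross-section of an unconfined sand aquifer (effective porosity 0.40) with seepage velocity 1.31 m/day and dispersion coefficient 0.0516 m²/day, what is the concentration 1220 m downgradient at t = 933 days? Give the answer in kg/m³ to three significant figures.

0.00329 kg/m³

For an instantaneous plane source, C(x,t) = M/(n_e·A·√(4πDt)) · exp(−(x−vt)²/(4Dt)), with n_e·A the pore (flow) area.
Plume center vt = 1.31 × 933 = 1222.23 m, so the well at 1220 m is 2.23 m upgradient of the peak.
√(4πDt) = 24.60 m, giving peak height M/(n_e·A·√(4πDt)) = 8.78/(0.40 × 264 × 24.60) = 0.003380 kg/m³.
(x−vt)²/(4Dt) = (-2.23)²/(4 × 0.0516 × 933) = 0.02582; exp(−0.02582) = 0.9745.
C = 0.003380 × 0.9745 = 0.00329 kg/m³.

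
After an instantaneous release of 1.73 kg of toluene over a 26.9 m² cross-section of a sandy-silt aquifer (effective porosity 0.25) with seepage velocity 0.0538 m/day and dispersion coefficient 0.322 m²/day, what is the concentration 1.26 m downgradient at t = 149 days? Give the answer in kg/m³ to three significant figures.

0.00826 kg/m³

For an instantaneous plane source, C(x,t) = M/(n_e·A·√(4πDt)) · exp(−(x−vt)²/(4Dt)), with n_e·A the pore (flow) area.
Plume center vt = 0.0538 × 149 = 8.0162 m, so the well at 1.26 m is 6.7562 m upgradient of the peak.
√(4πDt) = 24.55 m, giving peak height M/(n_e·A·√(4πDt)) = 1.73/(0.25 × 26.9 × 24.55) = 0.01048 kg/m³.
(x−vt)²/(4Dt) = (-6.7562)²/(4 × 0.322 × 149) = 0.2378; exp(−0.2378) = 0.7884.
C = 0.01048 × 0.7884 = 0.00826 kg/m³.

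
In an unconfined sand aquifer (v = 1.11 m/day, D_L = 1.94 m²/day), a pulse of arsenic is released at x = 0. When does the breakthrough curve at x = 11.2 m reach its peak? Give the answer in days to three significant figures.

8.64 days

For the 1D instantaneous-source solution, setting ∂C/∂t = 0 at fixed x gives v²t² + 2Dt − x² = 0, so t = (√(D² + v²x²) − D)/v².
√(D² + v²x²) = √(1.94² + 1.11² × 11.2²) = 12.58; v² = 1.2321.
t = (12.58 − 1.94)/1.2321 = 8.64 days (vs. the pure-advection estimate x/v = 10.1 d).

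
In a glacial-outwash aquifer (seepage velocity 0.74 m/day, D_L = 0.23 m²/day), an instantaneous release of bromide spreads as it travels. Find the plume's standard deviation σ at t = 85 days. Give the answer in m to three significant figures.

6.25 m

Dispersive spreading gives a Gaussian with σ² = 2Dt; advection only shifts the center.
σ = √(2 × 0.23 × 85) = 6.25 m.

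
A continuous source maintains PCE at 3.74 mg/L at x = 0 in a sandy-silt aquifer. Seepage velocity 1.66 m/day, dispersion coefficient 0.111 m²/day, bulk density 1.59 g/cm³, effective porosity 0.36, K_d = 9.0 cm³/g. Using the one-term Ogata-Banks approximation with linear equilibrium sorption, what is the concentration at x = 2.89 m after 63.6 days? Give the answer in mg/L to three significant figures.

1.14 mg/L

Retardation factor R = 1 + ρ_b·K_d/n = 1 + 1.59 × 9.0/0.36 = 40.75.
Sorption retards both mechanisms: v_R = v/R = 0.04074 m/day, D_R = D/R = 0.002724 m²/day.
v_R·t = 0.04074 × 63.6 = 2.591064 m; 2√(D_R t) = 0.8325 m; argument = (2.89 − 2.591064)/0.8325 = 0.3591.
C = C₀ × ½·erfc(0.3591) = 3.74 × 0.3058 = 1.14 mg/L.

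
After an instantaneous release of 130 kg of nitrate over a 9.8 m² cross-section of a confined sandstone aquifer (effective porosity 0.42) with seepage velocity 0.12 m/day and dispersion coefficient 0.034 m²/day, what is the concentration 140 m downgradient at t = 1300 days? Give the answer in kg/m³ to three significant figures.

For an instantaneous plane source, C(x,t) = M/(n_e·A·√(4πDt)) · exp(−(x−vt)²/(4Dt)), with n_e·A the pore (flow) area.
Plume center vt = 0.12 × 1300 = 156 m, so the well at 140 m is 16 m upgradient of the peak.
√(4πDt) = 23.57 m, giving peak height M/(n_e·A·√(4πDt)) = 130/(0.42 × 9.8 × 23.57) = 1.340 kg/m³.
(x−vt)²/(4Dt) = (-16)²/(4 × 0.034 × 1300) = 1.448; exp(−1.448) = 0.2350.
C = 1.340 × 0.2350 = 0.315 kg/m³.

0.315 kg/m³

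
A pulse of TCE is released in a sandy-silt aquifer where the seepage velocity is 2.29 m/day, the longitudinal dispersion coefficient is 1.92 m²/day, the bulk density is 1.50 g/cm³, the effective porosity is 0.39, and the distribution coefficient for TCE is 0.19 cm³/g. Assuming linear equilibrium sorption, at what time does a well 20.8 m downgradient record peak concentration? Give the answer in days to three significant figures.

Retardation factor R = 1 + ρ_b·K_d/n = 1 + 1.50 × 0.19/0.39 = 1.731.
Sorption retards both mechanisms: v_R = v/R = 1.323 m/day, D_R = D/R = 1.109 m²/day.
Peak time from v_R²t² + 2D_R t − x² = 0: t = (√(D_R² + v_R²x²) − D_R)/v_R².
√(D_R² + v_R²x²) = √(1.109² + 1.323² × 20.8²) = 27.54; v_R² = 1.750.
t = (27.54 − 1.109)/1.750 = 15.1 days.

15.1 days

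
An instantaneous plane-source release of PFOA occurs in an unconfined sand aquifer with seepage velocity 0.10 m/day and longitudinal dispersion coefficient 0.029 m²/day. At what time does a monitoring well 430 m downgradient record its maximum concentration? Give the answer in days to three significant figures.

For the 1D instantaneous-source solution, setting ∂C/∂t = 0 at fixed x gives v²t² + 2Dt − x² = 0, so t = (√(D² + v²x²) − D)/v².
√(D² + v²x²) = √(0.029² + 0.10² × 430²) = 43.00; v² = 0.01.
t = (43.00 − 0.029)/0.01 = 4300 days (vs. the pure-advection estimate x/v = 4300 d).

4300 days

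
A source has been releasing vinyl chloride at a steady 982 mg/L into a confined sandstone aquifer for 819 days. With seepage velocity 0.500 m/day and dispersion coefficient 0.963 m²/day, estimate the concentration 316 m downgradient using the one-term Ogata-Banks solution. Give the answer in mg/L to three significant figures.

973 mg/L

For a continuous step input, C/C₀ ≈ ½·erfc((x−vt)/(2√(Dt))).
vt = 0.500 × 819 = 409.5 m and 2√(Dt) = 2√(0.963 × 819) = 56.17 m.
Argument (x−vt)/(2√(Dt)) = (316 − 409.5)/56.17 = -1.665; ½·erfc(-1.665) = 0.9907.
C = 982 × 0.9907 = 973 mg/L.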